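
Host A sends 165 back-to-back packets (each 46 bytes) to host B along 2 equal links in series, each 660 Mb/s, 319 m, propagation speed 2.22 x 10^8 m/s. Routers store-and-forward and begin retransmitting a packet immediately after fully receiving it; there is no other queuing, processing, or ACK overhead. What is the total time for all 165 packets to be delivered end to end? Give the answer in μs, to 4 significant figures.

Per-hop transmission t_tx = L/R = 368/660000000 = 0.557576 μs.
Per-hop propagation t_prop = 319/2.22e+08 = 1.43694 μs.
Pipeline fill: first packet needs 2·t_tx to clear all hops; remaining 164 packets each add one t_tx.
Total = (2+165-1)·t_tx + 2·t_prop = 166·0.557576 + 2·1.43694 = 95.43 μs.

95.43 μs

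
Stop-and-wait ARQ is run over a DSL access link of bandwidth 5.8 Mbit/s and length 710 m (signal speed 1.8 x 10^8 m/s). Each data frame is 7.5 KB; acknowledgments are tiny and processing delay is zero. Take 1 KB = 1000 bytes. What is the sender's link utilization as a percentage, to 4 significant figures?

99.92 %

t_tx = L/R = 60000/5800000 = 0.0103448 s.
t_prop = 710/180000000 = 3.94444e-06 s; RTT = 7.88889e-06 s.
Cycle = t_tx + RTT = 0.0103527 s.
Utilization = t_tx / cycle = 0.0103448/0.0103527 = 99.92 %.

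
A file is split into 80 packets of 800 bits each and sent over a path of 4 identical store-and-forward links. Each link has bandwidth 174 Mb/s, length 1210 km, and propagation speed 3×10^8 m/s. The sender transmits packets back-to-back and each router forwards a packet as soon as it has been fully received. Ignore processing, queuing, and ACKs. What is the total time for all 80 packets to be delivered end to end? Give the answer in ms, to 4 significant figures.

16.51 ms

Per-hop transmission t_tx = L/R = 800/174000000 = 0.0045977 ms.
Per-hop propagation t_prop = 1210000/300000000 = 4.03333 ms.
Pipeline fill: first packet needs 4·t_tx to clear all hops; remaining 79 packets each add one t_tx.
Total = (4+80-1)·t_tx + 4·t_prop = 83·0.0045977 + 4·4.03333 = 16.51 ms.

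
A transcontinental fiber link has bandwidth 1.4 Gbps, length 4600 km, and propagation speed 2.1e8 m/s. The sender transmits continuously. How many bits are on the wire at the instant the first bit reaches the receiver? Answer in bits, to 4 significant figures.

Propagation delay = 4600000 / 210000000 = 0.0219048 s.
BDP = R × t_prop = 1400000000 × 0.0219048 = 30666700 bits.

30670000 bits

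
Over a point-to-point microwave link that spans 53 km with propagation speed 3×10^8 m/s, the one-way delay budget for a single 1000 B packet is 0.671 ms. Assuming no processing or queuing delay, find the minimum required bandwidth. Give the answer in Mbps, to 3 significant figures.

16.2 Mbps

L = 8000 bits.
Propagation delay = 53000 / 300000000 = 0.176667 ms.
Transmission budget = 0.671 − 0.176667 = 0.494333 ms.
R ≥ L / t_tx = 8000 bits / 0.000494333 s = 16.2 Mbps.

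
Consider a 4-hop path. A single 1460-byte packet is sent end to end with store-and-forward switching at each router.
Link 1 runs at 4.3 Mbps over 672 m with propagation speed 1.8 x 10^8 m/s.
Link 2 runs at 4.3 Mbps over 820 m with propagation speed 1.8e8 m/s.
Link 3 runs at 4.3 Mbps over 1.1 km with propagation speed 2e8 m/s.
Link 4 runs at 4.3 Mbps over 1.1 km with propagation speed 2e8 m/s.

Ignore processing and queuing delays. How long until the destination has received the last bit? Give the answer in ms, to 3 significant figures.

L = 1460 × 8 = 11680 bits.
Transmission delay per hop = L/R = 11680/4300000 = 2.71628 ms; 4 hops → 10.8651 ms.
Propagation delays (d/s per hop): 0.00373333, 0.00455556, 0.0055, 0.0055 ms; sum = 0.0192889 ms.
End-to-end = 10.9 ms.

10.9 ms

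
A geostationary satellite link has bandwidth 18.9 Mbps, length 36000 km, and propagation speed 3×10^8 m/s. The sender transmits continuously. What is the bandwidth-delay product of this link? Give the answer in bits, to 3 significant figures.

2270000 bits

Propagation delay = 36000000 / 300000000 = 0.12 s.
BDP = R × t_prop = 18900000 × 0.12 = 2268000 bits.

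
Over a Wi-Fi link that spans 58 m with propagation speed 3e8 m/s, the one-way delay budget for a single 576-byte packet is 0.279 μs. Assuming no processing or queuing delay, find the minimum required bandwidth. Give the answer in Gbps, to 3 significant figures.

53.8 Gbps

L = 4608 bits.
Propagation delay = 58 / 300000000 = 0.193333 μs.
Transmission budget = 0.279 − 0.193333 = 0.0856667 μs.
R ≥ L / t_tx = 4608 bits / 8.56667e-08 s = 53.8 Gbps.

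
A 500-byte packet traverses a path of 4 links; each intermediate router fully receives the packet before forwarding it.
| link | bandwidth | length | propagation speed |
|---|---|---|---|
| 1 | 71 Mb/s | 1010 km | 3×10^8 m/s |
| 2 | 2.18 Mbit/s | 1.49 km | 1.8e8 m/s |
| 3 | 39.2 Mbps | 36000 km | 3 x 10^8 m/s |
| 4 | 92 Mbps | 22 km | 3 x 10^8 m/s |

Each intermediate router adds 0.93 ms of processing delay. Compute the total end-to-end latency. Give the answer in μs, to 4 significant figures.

128300 μs

L = 500 × 8 = 4000 bits.
Transmission delays (L/R per hop): 56.338, 1834.86, 102.041, 43.4783 μs; sum = 2036.72 μs.
Propagation delays (d/s per hop): 3366.67, 8.27778, 120000, 73.3333 μs; sum = 123448 μs.
Processing at 3 router(s): 3 × 0.93 ms = 2790 μs.
End-to-end = 128300 μs.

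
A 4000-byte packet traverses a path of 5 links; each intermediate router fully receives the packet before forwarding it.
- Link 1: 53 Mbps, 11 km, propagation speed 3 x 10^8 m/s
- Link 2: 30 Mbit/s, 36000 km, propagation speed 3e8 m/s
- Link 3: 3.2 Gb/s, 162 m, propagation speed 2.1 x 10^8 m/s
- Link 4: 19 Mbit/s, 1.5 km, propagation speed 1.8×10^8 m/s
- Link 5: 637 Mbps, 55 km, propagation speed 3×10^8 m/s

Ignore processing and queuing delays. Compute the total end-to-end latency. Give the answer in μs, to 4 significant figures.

L = 4000 × 8 = 32000 bits.
Transmission delays (L/R per hop): 603.774, 1066.67, 10, 1684.21, 50.2355 μs; sum = 3414.89 μs.
Propagation delays (d/s per hop): 36.6667, 120000, 0.771429, 8.33333, 183.333 μs; sum = 120229 μs.
End-to-end = 123600 μs.

123600 μs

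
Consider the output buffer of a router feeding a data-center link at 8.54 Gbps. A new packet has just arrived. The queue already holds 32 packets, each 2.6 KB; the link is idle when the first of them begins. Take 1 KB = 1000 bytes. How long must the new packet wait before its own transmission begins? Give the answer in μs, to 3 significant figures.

Each queued packet: L/R = 20800/8.54e+09 = 2.4356 μs.
32 queued → 77.9391 μs.
Queuing delay = 77.9 μs.

77.9 μs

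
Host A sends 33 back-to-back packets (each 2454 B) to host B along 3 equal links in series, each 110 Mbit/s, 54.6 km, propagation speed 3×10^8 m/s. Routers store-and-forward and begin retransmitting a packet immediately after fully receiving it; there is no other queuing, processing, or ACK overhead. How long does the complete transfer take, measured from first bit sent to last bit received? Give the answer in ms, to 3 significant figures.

Per-hop transmission t_tx = L/R = 19632/110000000 = 0.178473 ms.
Per-hop propagation t_prop = 54600/300000000 = 0.182 ms.
Pipeline fill: first packet needs 3·t_tx to clear all hops; remaining 32 packets each add one t_tx.
Total = (3+33-1)·t_tx + 3·t_prop = 35·0.178473 + 3·0.182 = 6.79 ms.

6.79 ms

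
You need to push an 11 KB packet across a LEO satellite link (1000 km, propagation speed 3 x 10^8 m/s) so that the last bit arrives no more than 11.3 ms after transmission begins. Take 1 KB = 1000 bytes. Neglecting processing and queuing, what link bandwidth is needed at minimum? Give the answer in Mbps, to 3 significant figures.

11.0 Mbps

L = 88000 bits.
Propagation delay = 1000000 / 300000000 = 3.33333 ms.
Transmission budget = 11.3 − 3.33333 = 7.96667 ms.
R ≥ L / t_tx = 88000 bits / 0.00796667 s = 11.0 Mbps.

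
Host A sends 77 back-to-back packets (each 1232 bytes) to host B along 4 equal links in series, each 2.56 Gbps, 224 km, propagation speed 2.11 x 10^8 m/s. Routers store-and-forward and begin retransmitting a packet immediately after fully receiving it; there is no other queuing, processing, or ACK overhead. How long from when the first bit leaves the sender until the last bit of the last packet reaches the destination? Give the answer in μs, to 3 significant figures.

4550 μs

Per-hop transmission t_tx = L/R = 9856/2560000000 = 3.85 μs.
Per-hop propagation t_prop = 224000/211000000 = 1061.61 μs.
Pipeline fill: first packet needs 4·t_tx to clear all hops; remaining 76 packets each add one t_tx.
Total = (4+77-1)·t_tx + 4·t_prop = 80·3.85 + 4·1061.61 = 4550 μs.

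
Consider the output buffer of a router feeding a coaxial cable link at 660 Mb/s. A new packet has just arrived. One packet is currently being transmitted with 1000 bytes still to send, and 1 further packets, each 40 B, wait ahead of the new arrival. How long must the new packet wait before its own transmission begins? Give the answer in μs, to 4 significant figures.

12.61 μs

Each queued packet: L/R = 320/660000000 = 0.484848 μs.
1 queued → 0.484848 μs.
Plus remaining 8000 bits of current packet: 12.1212 μs.
Queuing delay = 12.61 μs.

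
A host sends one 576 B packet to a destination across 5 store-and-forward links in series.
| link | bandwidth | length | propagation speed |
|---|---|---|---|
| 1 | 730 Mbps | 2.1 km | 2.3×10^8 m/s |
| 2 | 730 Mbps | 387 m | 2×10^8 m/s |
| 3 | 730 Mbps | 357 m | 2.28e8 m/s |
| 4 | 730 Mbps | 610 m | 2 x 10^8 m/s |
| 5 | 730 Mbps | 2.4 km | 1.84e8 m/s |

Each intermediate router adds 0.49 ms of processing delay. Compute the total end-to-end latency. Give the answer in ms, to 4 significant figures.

L = 576 × 8 = 4608 bits.
Transmission delay per hop = L/R = 4608/730000000 = 0.00631233 ms; 5 hops → 0.0315616 ms.
Propagation delays (d/s per hop): 0.00913043, 0.001935, 0.00156579, 0.00305, 0.0130435 ms; sum = 0.0287247 ms.
Processing at 4 router(s): 4 × 0.49 ms = 1.96 ms.
End-to-end = 2.020 ms.

2.020 ms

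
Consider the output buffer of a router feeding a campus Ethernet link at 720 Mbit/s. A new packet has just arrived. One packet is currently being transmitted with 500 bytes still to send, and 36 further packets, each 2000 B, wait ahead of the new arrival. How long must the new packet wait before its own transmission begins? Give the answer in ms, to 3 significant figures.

0.806 ms

Each queued packet: L/R = 16000/720000000 = 0.0222222 ms.
36 queued → 0.8 ms.
Plus remaining 4000 bits of current packet: 0.00555556 ms.
Queuing delay = 0.806 ms.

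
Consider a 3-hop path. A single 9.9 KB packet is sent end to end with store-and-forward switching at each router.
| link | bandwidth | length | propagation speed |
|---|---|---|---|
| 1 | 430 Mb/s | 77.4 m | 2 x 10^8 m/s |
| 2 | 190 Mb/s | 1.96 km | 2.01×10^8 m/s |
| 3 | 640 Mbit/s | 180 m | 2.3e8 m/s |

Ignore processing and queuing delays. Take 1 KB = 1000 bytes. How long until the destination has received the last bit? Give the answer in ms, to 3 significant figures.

L = 79200 bits.
Transmission delays (L/R per hop): 0.184186, 0.416842, 0.12375 ms; sum = 0.724778 ms.
Propagation delays (d/s per hop): 0.000387, 0.00975124, 0.000782609 ms; sum = 0.0109209 ms.
End-to-end = 0.736 ms.

0.736 ms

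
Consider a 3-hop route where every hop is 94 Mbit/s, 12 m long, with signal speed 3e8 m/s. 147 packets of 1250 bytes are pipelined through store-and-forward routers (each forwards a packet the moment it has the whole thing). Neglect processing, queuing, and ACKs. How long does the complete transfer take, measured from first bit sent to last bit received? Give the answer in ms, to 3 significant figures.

15.9 ms

Per-hop transmission t_tx = L/R = 10000/94000000 = 0.106383 ms.
Per-hop propagation t_prop = 12/300000000 = 4e-05 ms.
Pipeline fill: first packet needs 3·t_tx to clear all hops; remaining 146 packets each add one t_tx.
Total = (3+147-1)·t_tx + 3·t_prop = 149·0.106383 + 3·4e-05 = 15.9 ms.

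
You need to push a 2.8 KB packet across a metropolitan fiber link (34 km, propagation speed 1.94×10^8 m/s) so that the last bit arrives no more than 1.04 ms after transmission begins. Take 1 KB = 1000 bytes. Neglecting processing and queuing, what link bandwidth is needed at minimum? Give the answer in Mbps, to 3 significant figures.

L = 22400 bits.
Propagation delay = 34000 / 194000000 = 0.175258 ms.
Transmission budget = 1.04 − 0.175258 = 0.864742 ms.
R ≥ L / t_tx = 22400 bits / 0.000864742 s = 25.9 Mbps.

25.9 Mbps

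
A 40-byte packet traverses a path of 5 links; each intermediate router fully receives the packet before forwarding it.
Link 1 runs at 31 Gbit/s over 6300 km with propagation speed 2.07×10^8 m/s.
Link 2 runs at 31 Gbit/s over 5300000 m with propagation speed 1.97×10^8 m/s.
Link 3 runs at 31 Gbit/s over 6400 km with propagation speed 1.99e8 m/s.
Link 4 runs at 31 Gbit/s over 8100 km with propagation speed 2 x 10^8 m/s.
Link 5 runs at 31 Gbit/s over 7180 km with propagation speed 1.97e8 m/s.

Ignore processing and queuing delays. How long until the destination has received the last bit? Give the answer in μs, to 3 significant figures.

L = 40 × 8 = 320 bits.
Transmission delay per hop = L/R = 320/31000000000 = 0.0103226 μs; 5 hops → 0.0516129 μs.
Propagation delays (d/s per hop): 30434.8, 26903.6, 32160.8, 40500, 36446.7 μs; sum = 166446 μs.
End-to-end = 166000 μs.

166000 μs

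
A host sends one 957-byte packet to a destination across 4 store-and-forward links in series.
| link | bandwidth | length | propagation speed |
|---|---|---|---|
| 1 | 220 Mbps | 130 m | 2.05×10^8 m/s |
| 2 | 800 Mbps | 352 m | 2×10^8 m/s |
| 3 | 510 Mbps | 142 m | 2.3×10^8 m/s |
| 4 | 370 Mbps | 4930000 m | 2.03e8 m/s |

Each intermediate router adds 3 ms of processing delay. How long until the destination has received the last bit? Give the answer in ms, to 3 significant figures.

L = 957 × 8 = 7656 bits.
Transmission delays (L/R per hop): 0.0348, 0.00957, 0.0150118, 0.0206919 ms; sum = 0.0800737 ms.
Propagation delays (d/s per hop): 0.000634146, 0.00176, 0.000617391, 24.2857 ms; sum = 24.2887 ms.
Processing at 3 router(s): 3 × 3 ms = 9 ms.
End-to-end = 33.4 ms.

33.4 ms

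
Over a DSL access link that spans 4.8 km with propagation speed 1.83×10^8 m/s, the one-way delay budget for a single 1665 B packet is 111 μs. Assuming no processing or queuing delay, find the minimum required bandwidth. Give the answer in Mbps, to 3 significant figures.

L = 13320 bits.
Propagation delay = 4800 / 183000000 = 26.2295 μs.
Transmission budget = 111 − 26.2295 = 84.7705 μs.
R ≥ L / t_tx = 13320 bits / 8.47705e-05 s = 157 Mbps.

157 Mbps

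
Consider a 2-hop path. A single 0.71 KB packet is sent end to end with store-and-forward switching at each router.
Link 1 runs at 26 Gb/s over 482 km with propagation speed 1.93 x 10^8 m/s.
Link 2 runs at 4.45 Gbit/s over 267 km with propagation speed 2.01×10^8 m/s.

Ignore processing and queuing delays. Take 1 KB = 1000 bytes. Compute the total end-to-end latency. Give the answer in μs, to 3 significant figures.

3830 μs

L = 5680 bits.
Transmission delays (L/R per hop): 0.218462, 1.2764 μs; sum = 1.49487 μs.
Propagation delays (d/s per hop): 2497.41, 1328.36 μs; sum = 3825.77 μs.
End-to-end = 3830 μs.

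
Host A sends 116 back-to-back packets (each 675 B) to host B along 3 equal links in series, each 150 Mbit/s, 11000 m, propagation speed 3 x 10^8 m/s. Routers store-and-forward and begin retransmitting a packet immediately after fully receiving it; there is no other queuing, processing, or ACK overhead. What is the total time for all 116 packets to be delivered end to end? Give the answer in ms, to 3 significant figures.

Per-hop transmission t_tx = L/R = 5400/150000000 = 0.036 ms.
Per-hop propagation t_prop = 11000/300000000 = 0.0366667 ms.
Pipeline fill: first packet needs 3·t_tx to clear all hops; remaining 115 packets each add one t_tx.
Total = (3+116-1)·t_tx + 3·t_prop = 118·0.036 + 3·0.0366667 = 4.36 ms.

4.36 ms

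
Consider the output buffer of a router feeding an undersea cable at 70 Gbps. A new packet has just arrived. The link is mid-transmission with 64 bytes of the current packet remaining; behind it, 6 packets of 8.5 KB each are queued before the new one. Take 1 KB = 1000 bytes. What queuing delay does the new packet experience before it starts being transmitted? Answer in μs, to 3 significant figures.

5.84 μs

Each queued packet: L/R = 68000/70000000000 = 0.971429 μs.
6 queued → 5.82857 μs.
Plus remaining 512 bits of current packet: 0.00731429 μs.
Queuing delay = 5.84 μs.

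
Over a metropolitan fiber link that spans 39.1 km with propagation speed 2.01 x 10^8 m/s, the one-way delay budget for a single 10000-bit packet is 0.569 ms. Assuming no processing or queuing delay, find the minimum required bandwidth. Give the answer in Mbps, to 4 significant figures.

26.70 Mbps

Propagation delay = 39100 / 2.01e+08 = 0.194527 ms.
Transmission budget = 0.569 − 0.194527 = 0.374473 ms.
R ≥ L / t_tx = 10000 bits / 0.000374473 s = 26.70 Mbps.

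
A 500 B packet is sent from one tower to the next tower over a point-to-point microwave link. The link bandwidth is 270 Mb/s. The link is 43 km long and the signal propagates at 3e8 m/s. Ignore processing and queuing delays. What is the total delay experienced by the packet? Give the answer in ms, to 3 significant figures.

0.158 ms

L = 500 × 8 = 4000 bits.
Transmission delay = L/R = 4000 / 270000000 = 0.0148148 ms.
Propagation delay = d/s = 43000 m / 300000000 m/s = 0.143333 ms.
Total = 0.158 ms.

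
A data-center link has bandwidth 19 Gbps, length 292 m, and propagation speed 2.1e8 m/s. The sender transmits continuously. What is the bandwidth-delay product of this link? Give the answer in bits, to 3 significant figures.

Propagation delay = 292 / 210000000 = 1.39048e-06 s.
BDP = R × t_prop = 19000000000 × 1.39048e-06 = 26419 bits.

26400 bits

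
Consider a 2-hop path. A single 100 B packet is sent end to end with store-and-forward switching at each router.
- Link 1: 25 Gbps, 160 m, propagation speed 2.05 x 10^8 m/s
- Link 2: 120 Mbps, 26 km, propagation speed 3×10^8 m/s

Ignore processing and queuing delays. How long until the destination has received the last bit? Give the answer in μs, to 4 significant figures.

94.15 μs

L = 100 × 8 = 800 bits.
Transmission delays (L/R per hop): 0.032, 6.66667 μs; sum = 6.69867 μs.
Propagation delays (d/s per hop): 0.780488, 86.6667 μs; sum = 87.4472 μs.
End-to-end = 94.15 μs.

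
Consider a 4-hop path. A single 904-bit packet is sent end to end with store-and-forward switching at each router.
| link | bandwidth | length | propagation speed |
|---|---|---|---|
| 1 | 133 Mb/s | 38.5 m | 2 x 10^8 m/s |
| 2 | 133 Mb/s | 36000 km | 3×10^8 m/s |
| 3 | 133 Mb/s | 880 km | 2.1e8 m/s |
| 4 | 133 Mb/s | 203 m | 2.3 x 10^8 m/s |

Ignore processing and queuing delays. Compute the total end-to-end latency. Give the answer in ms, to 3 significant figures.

Transmission delay per hop = L/R = 904/133000000 = 0.00679699 ms; 4 hops → 0.027188 ms.
Propagation delays (d/s per hop): 0.0001925, 120, 4.19048, 0.000882609 ms; sum = 124.192 ms.
End-to-end = 124 ms.

124 ms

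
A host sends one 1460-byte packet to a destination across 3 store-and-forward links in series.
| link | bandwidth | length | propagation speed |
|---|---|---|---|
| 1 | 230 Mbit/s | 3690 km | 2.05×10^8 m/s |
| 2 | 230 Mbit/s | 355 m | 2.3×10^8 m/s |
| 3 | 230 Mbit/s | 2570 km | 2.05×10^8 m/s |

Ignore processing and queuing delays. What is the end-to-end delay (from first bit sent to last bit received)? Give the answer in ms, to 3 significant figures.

30.7 ms

L = 1460 × 8 = 11680 bits.
Transmission delay per hop = L/R = 11680/230000000 = 0.0507826 ms; 3 hops → 0.152348 ms.
Propagation delays (d/s per hop): 18, 0.00154348, 12.5366 ms; sum = 30.5381 ms.
End-to-end = 30.7 ms.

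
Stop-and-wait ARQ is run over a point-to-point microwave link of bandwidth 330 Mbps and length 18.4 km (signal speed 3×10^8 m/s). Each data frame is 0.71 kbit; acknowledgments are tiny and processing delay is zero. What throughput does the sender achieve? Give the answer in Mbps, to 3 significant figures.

5.69 Mbps

t_tx = L/R = 710/330000000 = 2.15152e-06 s.
t_prop = 18400/300000000 = 6.13333e-05 s; RTT = 0.000122667 s.
Cycle = t_tx + RTT = 0.000124818 s.
Throughput = L / cycle = 710 / 0.000124818 = 5.69 Mbps.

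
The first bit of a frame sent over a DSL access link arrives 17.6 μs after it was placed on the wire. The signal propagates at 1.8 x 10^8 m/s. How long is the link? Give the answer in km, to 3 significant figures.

3.17 km

d = s × t_prop = 180000000 × 1.76e-05 = 3.17 km.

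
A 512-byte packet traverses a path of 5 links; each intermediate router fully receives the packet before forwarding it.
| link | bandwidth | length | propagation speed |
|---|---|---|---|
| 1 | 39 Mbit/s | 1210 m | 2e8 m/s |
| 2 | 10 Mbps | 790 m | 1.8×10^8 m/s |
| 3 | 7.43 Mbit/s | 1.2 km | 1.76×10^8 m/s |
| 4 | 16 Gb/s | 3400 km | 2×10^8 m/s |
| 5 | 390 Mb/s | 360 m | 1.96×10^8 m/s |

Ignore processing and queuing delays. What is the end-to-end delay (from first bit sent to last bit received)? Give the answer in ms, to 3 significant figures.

18.1 ms

L = 512 × 8 = 4096 bits.
Transmission delays (L/R per hop): 0.105026, 0.4096, 0.551279, 0.000256, 0.0105026 ms; sum = 1.07666 ms.
Propagation delays (d/s per hop): 0.00605, 0.00438889, 0.00681818, 17, 0.00183673 ms; sum = 17.0191 ms.
End-to-end = 18.1 ms.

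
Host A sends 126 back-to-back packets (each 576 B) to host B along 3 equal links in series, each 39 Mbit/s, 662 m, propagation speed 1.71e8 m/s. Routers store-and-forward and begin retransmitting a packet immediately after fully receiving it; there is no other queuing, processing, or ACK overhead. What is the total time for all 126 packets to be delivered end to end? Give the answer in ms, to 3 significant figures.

15.1 ms

Per-hop transmission t_tx = L/R = 4608/39000000 = 0.118154 ms.
Per-hop propagation t_prop = 662/171000000 = 0.00387135 ms.
Pipeline fill: first packet needs 3·t_tx to clear all hops; remaining 125 packets each add one t_tx.
Total = (3+126-1)·t_tx + 3·t_prop = 128·0.118154 + 3·0.00387135 = 15.1 ms.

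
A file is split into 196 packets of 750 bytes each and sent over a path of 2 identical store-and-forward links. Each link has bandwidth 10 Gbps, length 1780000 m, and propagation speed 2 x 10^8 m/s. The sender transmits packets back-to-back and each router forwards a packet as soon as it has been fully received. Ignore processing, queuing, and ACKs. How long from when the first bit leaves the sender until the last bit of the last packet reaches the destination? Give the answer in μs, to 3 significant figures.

17900 μs

Per-hop transmission t_tx = L/R = 6000/10000000000 = 0.6 μs.
Per-hop propagation t_prop = 1780000/200000000 = 8900 μs.
Pipeline fill: first packet needs 2·t_tx to clear all hops; remaining 195 packets each add one t_tx.
Total = (2+196-1)·t_tx + 2·t_prop = 197·0.6 + 2·8900 = 17900 μs.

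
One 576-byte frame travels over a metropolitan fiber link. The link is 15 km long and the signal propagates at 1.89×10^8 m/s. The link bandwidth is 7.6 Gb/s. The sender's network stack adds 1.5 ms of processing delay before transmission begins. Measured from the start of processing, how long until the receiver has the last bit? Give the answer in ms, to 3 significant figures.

L = 576 × 8 = 4608 bits.
Transmission delay = L/R = 4608 / 7600000000 = 0.000606316 ms.
Propagation delay = d/s = 15000 m / 189000000 m/s = 0.0793651 ms.
Plus processing delay 1.5 ms = 1.5 ms.
Total = 1.58 ms.

1.58 ms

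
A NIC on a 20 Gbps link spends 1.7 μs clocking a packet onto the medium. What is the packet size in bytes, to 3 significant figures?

4250 bytes

L = R × t_tx = 20000000000 b/s × 1.7e-06 s = 34000 bits.
In bytes: 34000 / 8 = 4250 bytes.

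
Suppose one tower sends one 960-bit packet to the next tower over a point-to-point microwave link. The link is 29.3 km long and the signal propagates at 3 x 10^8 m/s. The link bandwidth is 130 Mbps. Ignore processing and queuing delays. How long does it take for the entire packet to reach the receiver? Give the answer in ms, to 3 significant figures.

Transmission delay = L/R = 960 / 130000000 = 0.00738462 ms.
Propagation delay = d/s = 29300 m / 300000000 m/s = 0.0976667 ms.
Total = 0.105 ms.

0.105 ms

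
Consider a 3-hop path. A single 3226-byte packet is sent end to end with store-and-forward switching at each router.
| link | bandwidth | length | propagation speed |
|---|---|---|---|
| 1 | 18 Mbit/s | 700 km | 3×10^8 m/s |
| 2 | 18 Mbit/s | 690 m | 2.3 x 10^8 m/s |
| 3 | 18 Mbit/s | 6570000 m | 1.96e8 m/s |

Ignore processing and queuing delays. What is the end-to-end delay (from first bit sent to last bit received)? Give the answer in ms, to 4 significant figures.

L = 3226 × 8 = 25808 bits.
Transmission delay per hop = L/R = 25808/18000000 = 1.43378 ms; 3 hops → 4.30133 ms.
Propagation delays (d/s per hop): 2.33333, 0.003, 33.5204 ms; sum = 35.8567 ms.
End-to-end = 40.16 ms.

40.16 ms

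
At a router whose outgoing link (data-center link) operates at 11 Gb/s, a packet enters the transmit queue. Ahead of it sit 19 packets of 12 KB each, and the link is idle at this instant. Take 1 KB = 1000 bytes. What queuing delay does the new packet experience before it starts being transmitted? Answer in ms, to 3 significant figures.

0.166 ms

Each queued packet: L/R = 96000/11000000000 = 0.00872727 ms.
19 queued → 0.165818 ms.
Queuing delay = 0.166 ms.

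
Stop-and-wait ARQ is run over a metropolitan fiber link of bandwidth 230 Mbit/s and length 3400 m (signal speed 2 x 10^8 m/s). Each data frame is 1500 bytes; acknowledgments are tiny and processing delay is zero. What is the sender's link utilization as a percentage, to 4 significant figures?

60.54 %

t_tx = L/R = 12000/230000000 = 5.21739e-05 s.
t_prop = 3400/200000000 = 1.7e-05 s; RTT = 3.4e-05 s.
Cycle = t_tx + RTT = 8.61739e-05 s.
Utilization = t_tx / cycle = 5.21739e-05/8.61739e-05 = 60.54 %.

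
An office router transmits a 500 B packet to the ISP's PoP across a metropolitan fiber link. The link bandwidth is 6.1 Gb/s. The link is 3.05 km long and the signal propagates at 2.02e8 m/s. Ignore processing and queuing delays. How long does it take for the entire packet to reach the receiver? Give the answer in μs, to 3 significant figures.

15.8 μs

L = 500 × 8 = 4000 bits.
Transmission delay = L/R = 4000 / 6100000000 = 0.655738 μs.
Propagation delay = d/s = 3050 m / 202000000 m/s = 15.099 μs.
Total = 15.8 μs.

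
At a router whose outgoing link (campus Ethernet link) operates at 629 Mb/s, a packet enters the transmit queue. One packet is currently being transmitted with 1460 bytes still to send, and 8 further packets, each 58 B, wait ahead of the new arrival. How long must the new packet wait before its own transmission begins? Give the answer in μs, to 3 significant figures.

24.5 μs

Each queued packet: L/R = 464/629000000 = 0.737679 μs.
8 queued → 5.90143 μs.
Plus remaining 11680 bits of current packet: 18.5692 μs.
Queuing delay = 24.5 μs.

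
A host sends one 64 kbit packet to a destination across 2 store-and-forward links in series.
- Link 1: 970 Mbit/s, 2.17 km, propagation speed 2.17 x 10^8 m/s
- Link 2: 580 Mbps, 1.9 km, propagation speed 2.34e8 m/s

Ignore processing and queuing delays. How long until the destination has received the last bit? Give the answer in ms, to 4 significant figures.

0.1944 ms

L = 64000 bits.
Transmission delays (L/R per hop): 0.0659794, 0.110345 ms; sum = 0.176324 ms.
Propagation delays (d/s per hop): 0.01, 0.00811966 ms; sum = 0.0181197 ms.
End-to-end = 0.1944 ms.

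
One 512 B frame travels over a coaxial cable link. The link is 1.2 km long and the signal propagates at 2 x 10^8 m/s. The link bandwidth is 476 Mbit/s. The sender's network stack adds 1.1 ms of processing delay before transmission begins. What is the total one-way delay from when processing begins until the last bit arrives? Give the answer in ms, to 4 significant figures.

L = 512 × 8 = 4096 bits.
Transmission delay = L/R = 4096 / 476000000 = 0.00860504 ms.
Propagation delay = d/s = 1200 m / 200000000 m/s = 0.006 ms.
Plus processing delay 1.1 ms = 1.1 ms.
Total = 1.115 ms.

1.115 ms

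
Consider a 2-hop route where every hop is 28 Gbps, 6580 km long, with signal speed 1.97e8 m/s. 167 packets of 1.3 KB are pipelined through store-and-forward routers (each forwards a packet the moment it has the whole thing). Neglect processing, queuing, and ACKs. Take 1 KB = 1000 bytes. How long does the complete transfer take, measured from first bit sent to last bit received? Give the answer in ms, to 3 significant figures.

Per-hop transmission t_tx = L/R = 10400/28000000000 = 0.000371429 ms.
Per-hop propagation t_prop = 6580000/197000000 = 33.401 ms.
Pipeline fill: first packet needs 2·t_tx to clear all hops; remaining 166 packets each add one t_tx.
Total = (2+167-1)·t_tx + 2·t_prop = 168·0.000371429 + 2·33.401 = 66.9 ms.

66.9 ms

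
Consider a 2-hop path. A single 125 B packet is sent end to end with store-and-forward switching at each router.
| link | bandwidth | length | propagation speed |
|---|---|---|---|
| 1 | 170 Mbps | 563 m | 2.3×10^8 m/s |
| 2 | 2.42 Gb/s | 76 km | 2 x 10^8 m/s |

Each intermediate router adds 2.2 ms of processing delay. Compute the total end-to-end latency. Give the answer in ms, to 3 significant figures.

2.59 ms

L = 125 × 8 = 1000 bits.
Transmission delays (L/R per hop): 0.00588235, 0.000413223 ms; sum = 0.00629558 ms.
Propagation delays (d/s per hop): 0.00244783, 0.38 ms; sum = 0.382448 ms.
Processing at 1 router(s): 1 × 2.2 ms = 2.2 ms.
End-to-end = 2.59 ms.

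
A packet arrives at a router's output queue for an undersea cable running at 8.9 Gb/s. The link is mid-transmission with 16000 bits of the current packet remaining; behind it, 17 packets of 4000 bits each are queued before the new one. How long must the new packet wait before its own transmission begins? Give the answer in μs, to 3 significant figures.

Each queued packet: L/R = 4000/8900000000 = 0.449438 μs.
17 queued → 7.64045 μs.
Plus remaining 16000 bits of current packet: 1.79775 μs.
Queuing delay = 9.44 μs.

9.44 μs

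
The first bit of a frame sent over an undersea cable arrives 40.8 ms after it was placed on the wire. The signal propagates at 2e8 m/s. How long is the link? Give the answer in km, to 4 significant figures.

d = s × t_prop = 200000000 × 0.0408 = 8160 km.

8160 km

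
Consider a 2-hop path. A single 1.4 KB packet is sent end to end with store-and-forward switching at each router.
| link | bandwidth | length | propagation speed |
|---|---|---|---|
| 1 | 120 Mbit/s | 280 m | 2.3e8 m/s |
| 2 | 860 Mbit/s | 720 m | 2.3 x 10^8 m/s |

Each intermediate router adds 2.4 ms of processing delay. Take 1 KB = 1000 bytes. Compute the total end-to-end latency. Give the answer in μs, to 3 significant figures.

L = 11200 bits.
Transmission delays (L/R per hop): 93.3333, 13.0233 μs; sum = 106.357 μs.
Propagation delays (d/s per hop): 1.21739, 3.13043 μs; sum = 4.34783 μs.
Processing at 1 router(s): 1 × 2.4 ms = 2400 μs.
End-to-end = 2510 μs.

2510 μs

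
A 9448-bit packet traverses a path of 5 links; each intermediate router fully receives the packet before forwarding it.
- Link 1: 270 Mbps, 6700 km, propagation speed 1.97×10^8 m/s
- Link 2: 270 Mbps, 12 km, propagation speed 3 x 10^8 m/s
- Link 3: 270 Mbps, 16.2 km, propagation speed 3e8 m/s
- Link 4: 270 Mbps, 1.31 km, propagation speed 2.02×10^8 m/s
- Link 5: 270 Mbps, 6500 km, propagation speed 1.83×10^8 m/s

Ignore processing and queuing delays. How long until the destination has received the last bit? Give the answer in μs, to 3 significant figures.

Transmission delay per hop = L/R = 9448/270000000 = 34.9926 μs; 5 hops → 174.963 μs.
Propagation delays (d/s per hop): 34010.2, 40, 54, 6.48515, 35519.1 μs; sum = 69629.8 μs.
End-to-end = 69800 μs.

69800 μs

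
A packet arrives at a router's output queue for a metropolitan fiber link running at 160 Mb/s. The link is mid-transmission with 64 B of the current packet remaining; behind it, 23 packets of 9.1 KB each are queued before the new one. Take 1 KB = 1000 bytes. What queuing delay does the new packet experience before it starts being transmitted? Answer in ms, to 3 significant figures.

10.5 ms

Each queued packet: L/R = 72800/160000000 = 0.455 ms.
23 queued → 10.465 ms.
Plus remaining 512 bits of current packet: 0.0032 ms.
Queuing delay = 10.5 ms.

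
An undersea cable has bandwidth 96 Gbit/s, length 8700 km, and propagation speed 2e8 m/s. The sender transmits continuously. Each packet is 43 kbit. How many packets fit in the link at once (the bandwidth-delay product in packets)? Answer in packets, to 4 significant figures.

97120 packets

Propagation delay = 8700000 / 200000000 = 0.0435 s.
BDP = R × t_prop = 96000000000 × 0.0435 = 4176000000 bits.
In packets of 43000 bits: 97120 packets.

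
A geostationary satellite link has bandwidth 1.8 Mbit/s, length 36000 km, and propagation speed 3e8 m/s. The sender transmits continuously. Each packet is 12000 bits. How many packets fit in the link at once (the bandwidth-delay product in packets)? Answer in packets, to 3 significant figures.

Propagation delay = 36000000 / 300000000 = 0.12 s.
BDP = R × t_prop = 1800000 × 0.12 = 216000 bits.
In packets of 12000 bits: 18.0 packets.

18.0 packets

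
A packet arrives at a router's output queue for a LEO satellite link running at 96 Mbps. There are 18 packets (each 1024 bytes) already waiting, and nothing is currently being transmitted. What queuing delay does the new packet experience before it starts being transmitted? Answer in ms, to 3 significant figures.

1.54 ms

Each queued packet: L/R = 8192/96000000 = 0.0853333 ms.
18 queued → 1.536 ms.
Queuing delay = 1.54 ms.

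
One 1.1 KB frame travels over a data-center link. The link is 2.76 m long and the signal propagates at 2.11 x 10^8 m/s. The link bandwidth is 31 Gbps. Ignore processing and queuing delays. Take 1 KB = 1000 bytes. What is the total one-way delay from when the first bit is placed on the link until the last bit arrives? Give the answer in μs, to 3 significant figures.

0.297 μs

L = 8800 bits.
Transmission delay = L/R = 8800 / 31000000000 = 0.283871 μs.
Propagation delay = d/s = 2.76 m / 211000000 m/s = 0.0130806 μs.
Total = 0.297 μs.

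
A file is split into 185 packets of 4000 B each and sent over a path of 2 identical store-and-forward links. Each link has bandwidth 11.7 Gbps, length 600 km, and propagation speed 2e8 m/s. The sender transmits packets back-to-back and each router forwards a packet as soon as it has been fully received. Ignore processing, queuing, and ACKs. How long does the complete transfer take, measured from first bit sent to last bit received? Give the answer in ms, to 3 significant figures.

Per-hop transmission t_tx = L/R = 32000/11700000000 = 0.00273504 ms.
Per-hop propagation t_prop = 600000/200000000 = 3 ms.
Pipeline fill: first packet needs 2·t_tx to clear all hops; remaining 184 packets each add one t_tx.
Total = (2+185-1)·t_tx + 2·t_prop = 186·0.00273504 + 2·3 = 6.51 ms.

6.51 ms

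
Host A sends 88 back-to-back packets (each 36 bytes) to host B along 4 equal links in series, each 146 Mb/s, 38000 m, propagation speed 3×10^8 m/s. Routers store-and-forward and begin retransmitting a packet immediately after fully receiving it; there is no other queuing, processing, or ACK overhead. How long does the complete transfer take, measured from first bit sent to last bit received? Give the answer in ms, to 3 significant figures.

0.686 ms

Per-hop transmission t_tx = L/R = 288/146000000 = 0.0019726 ms.
Per-hop propagation t_prop = 38000/300000000 = 0.126667 ms.
Pipeline fill: first packet needs 4·t_tx to clear all hops; remaining 87 packets each add one t_tx.
Total = (4+88-1)·t_tx + 4·t_prop = 91·0.0019726 + 4·0.126667 = 0.686 ms.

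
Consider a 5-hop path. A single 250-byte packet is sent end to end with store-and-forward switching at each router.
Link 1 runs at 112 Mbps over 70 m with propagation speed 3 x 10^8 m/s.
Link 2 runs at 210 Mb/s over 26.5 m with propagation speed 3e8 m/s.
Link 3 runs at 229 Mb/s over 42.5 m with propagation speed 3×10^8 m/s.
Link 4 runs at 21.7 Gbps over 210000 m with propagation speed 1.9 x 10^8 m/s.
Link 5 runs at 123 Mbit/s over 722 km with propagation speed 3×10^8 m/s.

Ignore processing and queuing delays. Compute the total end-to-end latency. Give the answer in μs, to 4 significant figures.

L = 250 × 8 = 2000 bits.
Transmission delays (L/R per hop): 17.8571, 9.52381, 8.73362, 0.0921659, 16.2602 μs; sum = 52.4669 μs.
Propagation delays (d/s per hop): 0.233333, 0.0883333, 0.141667, 1105.26, 2406.67 μs; sum = 3512.39 μs.
End-to-end = 3565 μs.

3565 μs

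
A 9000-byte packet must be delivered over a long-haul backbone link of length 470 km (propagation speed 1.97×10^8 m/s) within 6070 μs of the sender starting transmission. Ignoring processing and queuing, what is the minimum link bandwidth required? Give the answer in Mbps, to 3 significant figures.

19.5 Mbps

L = 72000 bits.
Propagation delay = 470000 / 197000000 = 2385.79 μs.
Transmission budget = 6070 − 2385.79 = 3684.21 μs.
R ≥ L / t_tx = 72000 bits / 0.00368421 s = 19.5 Mbps.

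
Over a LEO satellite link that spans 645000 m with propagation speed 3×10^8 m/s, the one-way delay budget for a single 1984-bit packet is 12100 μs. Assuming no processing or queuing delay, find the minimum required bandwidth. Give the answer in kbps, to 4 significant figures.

Propagation delay = 645000 / 300000000 = 2150 μs.
Transmission budget = 12100 − 2150 = 9950 μs.
R ≥ L / t_tx = 1984 bits / 0.00995 s = 199.4 kbps.

199.4 kbps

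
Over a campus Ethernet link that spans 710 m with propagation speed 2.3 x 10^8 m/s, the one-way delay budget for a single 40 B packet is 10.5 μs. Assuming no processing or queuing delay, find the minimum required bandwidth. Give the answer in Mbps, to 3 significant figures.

L = 320 bits.
Propagation delay = 710 / 2.3e+08 = 3.08696 μs.
Transmission budget = 10.5 − 3.08696 = 7.41304 μs.
R ≥ L / t_tx = 320 bits / 7.41304e-06 s = 43.2 Mbps.

43.2 Mbps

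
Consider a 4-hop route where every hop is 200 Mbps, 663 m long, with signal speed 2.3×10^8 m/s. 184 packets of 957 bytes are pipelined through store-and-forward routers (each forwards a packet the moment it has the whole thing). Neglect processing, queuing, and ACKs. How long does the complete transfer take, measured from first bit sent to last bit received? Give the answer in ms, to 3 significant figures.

Per-hop transmission t_tx = L/R = 7656/200000000 = 0.03828 ms.
Per-hop propagation t_prop = 663/2.3e+08 = 0.00288261 ms.
Pipeline fill: first packet needs 4·t_tx to clear all hops; remaining 183 packets each add one t_tx.
Total = (4+184-1)·t_tx + 4·t_prop = 187·0.03828 + 4·0.00288261 = 7.17 ms.

7.17 ms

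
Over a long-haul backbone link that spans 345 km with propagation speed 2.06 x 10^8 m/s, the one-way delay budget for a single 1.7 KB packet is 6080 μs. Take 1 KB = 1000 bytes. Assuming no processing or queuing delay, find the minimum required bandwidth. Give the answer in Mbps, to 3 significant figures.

3.09 Mbps

L = 13600 bits.
Propagation delay = 345000 / 206000000 = 1674.76 μs.
Transmission budget = 6080 − 1674.76 = 4405.24 μs.
R ≥ L / t_tx = 13600 bits / 0.00440524 s = 3.09 Mbps.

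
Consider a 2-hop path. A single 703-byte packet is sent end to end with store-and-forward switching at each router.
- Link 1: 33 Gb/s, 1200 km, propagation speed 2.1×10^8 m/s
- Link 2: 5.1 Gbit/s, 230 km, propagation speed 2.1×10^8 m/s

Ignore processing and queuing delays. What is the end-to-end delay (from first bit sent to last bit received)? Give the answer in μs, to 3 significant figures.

L = 703 × 8 = 5624 bits.
Transmission delays (L/R per hop): 0.170424, 1.10275 μs; sum = 1.27317 μs.
Propagation delays (d/s per hop): 5714.29, 1095.24 μs; sum = 6809.52 μs.
End-to-end = 6810 μs.

6810 μs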